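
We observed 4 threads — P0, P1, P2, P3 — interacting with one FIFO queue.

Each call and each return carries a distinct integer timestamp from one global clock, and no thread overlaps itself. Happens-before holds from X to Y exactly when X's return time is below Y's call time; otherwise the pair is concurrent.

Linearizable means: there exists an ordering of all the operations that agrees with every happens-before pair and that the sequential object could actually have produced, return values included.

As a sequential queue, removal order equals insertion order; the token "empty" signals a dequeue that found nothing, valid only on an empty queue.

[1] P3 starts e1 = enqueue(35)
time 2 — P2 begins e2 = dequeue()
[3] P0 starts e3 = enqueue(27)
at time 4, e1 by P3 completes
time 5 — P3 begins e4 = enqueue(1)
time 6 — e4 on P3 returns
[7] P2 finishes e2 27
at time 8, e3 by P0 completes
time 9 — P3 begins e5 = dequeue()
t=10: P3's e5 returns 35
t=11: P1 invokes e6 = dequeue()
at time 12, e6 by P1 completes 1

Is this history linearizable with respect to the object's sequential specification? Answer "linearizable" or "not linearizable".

linearizable

witness order: e3, e1, e2, e4, e5, e6
step 1: e3 enqueue(27) — queue <27>
step 2: e1 enqueue(35) — queue <27,35>
step 3: e2 dequeue() → 27 — queue <35>
step 4: e4 enqueue(1) — queue <35,1>
step 5: e5 dequeue() → 35 — queue <1>
step 6: e6 dequeue() → 1 — queue <>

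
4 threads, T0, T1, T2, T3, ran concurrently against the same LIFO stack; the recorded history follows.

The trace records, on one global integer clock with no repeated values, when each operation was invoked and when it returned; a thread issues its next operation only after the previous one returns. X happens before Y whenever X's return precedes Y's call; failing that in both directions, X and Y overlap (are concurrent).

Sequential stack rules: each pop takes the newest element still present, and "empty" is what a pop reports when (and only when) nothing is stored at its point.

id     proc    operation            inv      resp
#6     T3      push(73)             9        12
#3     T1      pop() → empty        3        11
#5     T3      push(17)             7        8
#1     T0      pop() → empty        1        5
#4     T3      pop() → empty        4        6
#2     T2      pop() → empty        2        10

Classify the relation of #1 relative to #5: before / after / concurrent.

#1 spans [1,5], #5 spans [7,8]
resp(#1)=5 < inv(#5)=7

before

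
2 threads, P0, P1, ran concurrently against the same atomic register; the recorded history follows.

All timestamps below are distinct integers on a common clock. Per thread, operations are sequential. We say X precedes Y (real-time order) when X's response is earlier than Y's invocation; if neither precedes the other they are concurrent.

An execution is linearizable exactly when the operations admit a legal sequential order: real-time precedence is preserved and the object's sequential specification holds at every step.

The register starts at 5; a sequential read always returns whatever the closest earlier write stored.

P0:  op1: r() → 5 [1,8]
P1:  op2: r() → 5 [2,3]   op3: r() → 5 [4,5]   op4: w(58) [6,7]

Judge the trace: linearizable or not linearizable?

one valid linearization: op1, op2, op3, op4
1. op1 r() → 5, leaving value 5
2. op2 r() → 5, leaving value 5
3. op3 r() → 5, leaving value 5
4. op4 w(58), leaving value 58

linearizable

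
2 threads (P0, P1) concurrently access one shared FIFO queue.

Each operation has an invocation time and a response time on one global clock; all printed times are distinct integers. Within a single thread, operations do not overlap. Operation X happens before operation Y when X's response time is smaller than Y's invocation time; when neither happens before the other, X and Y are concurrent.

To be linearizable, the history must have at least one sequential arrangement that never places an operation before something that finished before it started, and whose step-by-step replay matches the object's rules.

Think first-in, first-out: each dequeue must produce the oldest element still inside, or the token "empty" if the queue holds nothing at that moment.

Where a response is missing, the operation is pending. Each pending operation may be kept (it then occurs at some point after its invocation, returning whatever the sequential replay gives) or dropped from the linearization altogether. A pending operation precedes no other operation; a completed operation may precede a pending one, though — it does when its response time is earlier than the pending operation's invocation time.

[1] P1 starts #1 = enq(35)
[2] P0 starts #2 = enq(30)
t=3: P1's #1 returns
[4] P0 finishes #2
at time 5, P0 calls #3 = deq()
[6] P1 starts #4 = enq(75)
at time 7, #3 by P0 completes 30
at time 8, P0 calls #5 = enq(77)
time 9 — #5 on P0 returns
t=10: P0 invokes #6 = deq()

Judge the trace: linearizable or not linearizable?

a witness: #2, #1, #3, #4, #5
step 1: #2 enq(30) — queue <30>
step 2: #1 enq(35) — queue <30,35>
step 3: #3 deq() → 30 — queue <35>
step 4: #4 enq(75) (pending, included) — queue <35,75>
step 5: #5 enq(77) — queue <35,75,77>

linearizable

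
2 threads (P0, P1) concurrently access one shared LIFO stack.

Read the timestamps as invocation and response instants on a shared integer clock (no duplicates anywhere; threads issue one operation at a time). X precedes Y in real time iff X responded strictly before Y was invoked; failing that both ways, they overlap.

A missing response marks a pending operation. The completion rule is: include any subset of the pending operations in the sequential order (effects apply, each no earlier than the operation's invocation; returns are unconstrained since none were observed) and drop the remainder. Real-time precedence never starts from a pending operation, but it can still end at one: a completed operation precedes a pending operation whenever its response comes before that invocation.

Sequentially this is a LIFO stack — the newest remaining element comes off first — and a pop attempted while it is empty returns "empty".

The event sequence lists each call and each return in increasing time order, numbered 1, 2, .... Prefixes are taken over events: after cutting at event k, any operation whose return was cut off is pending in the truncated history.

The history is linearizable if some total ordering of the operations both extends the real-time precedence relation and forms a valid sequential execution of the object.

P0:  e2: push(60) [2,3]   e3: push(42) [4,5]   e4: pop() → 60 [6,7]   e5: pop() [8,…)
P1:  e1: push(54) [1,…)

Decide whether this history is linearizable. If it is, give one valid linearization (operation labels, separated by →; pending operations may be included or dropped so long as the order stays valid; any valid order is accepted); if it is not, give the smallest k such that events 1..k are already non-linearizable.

events 1..6 are fine; event 7 — the response of e4 at time 7 — makes the prefix non-linearizable
a single order respects real time; the 3 completed LIFO stack operations fail replay along it
no completion choice of the 1 pending operation (e1) rescues it — every subset was tried
sample order e2, e3, e4 (pending dropped) stalls at step 3 — e4 pop() → 60 has no legal effect

not linearizable — minimal violating prefix: 7 events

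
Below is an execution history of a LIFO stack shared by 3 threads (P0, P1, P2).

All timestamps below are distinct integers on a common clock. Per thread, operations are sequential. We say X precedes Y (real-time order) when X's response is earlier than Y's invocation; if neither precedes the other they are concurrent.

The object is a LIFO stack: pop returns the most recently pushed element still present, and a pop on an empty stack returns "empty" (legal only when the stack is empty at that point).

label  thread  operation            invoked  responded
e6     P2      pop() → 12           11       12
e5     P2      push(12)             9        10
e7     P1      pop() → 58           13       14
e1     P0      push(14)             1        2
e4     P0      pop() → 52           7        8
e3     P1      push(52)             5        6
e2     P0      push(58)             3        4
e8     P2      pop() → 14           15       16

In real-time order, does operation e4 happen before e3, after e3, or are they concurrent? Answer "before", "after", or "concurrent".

after

e4 spans [7,8], e3 spans [5,6]
resp(e3)=6 < inv(e4)=7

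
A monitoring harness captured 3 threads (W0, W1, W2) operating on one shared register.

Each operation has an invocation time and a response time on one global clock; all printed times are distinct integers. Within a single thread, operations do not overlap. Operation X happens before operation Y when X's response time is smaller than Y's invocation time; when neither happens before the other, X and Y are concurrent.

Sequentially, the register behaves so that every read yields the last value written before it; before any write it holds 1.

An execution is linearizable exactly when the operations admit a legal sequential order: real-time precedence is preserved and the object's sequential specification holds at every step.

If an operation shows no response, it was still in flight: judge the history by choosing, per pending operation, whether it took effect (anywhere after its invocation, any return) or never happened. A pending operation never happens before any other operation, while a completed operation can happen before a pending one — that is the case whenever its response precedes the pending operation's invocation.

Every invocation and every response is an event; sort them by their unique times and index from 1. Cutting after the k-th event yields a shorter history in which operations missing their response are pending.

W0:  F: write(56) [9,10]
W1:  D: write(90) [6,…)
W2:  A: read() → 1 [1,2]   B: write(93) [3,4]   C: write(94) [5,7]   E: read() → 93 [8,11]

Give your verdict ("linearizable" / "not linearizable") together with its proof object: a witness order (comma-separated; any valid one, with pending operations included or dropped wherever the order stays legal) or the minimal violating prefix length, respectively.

through event 10 a valid linearization exists; event 11 (E responding at time 11) ends that
every one of the 2 real-time-consistent orders over 5 completed register ops fails the sequential spec
no completion choice of the 1 pending operation (D) rescues it — every subset was tried
for example A, B, C, E, F (pending dropped) fails at step 4: E read() → 93 is not legal there
for example A, B, C, F, E (pending dropped) fails at step 5: E read() → 93 is not legal there

not linearizable — minimal violating prefix: 11 events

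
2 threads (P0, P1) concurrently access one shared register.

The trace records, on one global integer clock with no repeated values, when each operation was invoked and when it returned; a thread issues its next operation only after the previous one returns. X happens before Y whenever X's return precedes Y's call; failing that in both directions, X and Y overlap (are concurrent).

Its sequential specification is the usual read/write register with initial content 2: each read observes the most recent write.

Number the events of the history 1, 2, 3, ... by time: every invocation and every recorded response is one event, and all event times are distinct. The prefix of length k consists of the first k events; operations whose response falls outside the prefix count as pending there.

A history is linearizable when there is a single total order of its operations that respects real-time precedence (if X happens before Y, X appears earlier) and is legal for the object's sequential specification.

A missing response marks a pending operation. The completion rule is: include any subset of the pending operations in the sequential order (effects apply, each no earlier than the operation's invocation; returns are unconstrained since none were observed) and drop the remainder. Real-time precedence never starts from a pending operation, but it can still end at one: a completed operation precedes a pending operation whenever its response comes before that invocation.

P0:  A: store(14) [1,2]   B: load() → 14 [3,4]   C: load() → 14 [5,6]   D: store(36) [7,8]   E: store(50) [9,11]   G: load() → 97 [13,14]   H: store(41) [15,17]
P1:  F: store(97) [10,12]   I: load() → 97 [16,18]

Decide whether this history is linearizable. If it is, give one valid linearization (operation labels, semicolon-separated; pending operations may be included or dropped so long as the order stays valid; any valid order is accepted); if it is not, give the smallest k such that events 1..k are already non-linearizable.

linearizable — witness: A; B; C; D; E; F; G; I; H

step 1: A store(14) — value 14
step 2: B load() → 14 — value 14
step 3: C load() → 14 — value 14
step 4: D store(36) — value 36
step 5: E store(50) — value 50
step 6: F store(97) — value 97
step 7: G load() → 97 — value 97
step 8: I load() → 97 — value 97
step 9: H store(41) — value 41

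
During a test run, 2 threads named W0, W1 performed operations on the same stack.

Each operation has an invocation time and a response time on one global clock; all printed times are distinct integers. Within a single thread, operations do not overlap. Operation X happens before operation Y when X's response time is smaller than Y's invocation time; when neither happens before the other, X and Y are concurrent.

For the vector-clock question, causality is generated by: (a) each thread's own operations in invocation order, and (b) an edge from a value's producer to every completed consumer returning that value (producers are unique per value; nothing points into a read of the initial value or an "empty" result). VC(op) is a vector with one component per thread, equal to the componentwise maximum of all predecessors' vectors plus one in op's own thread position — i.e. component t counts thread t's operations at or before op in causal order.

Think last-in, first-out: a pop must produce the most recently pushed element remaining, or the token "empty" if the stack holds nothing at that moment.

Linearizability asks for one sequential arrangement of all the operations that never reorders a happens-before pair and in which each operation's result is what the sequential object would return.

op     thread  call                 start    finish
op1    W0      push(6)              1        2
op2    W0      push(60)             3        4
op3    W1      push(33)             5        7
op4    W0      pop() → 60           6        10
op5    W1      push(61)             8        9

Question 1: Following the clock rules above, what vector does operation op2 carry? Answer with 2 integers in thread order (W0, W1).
Answer: (2, 0)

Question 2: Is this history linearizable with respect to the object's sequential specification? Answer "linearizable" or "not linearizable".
one valid linearization: op1, op2, op4, op3, op5
step 1: op1 push(6) — stack <6>
step 2: op2 push(60) — stack <6,60>
step 3: op4 pop() → 60 — stack <6>
step 4: op3 push(33) — stack <6,33>
step 5: op5 push(61) — stack <6,33,61>

linearizable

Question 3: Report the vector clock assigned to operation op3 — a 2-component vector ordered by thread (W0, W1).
Answer: (0, 1)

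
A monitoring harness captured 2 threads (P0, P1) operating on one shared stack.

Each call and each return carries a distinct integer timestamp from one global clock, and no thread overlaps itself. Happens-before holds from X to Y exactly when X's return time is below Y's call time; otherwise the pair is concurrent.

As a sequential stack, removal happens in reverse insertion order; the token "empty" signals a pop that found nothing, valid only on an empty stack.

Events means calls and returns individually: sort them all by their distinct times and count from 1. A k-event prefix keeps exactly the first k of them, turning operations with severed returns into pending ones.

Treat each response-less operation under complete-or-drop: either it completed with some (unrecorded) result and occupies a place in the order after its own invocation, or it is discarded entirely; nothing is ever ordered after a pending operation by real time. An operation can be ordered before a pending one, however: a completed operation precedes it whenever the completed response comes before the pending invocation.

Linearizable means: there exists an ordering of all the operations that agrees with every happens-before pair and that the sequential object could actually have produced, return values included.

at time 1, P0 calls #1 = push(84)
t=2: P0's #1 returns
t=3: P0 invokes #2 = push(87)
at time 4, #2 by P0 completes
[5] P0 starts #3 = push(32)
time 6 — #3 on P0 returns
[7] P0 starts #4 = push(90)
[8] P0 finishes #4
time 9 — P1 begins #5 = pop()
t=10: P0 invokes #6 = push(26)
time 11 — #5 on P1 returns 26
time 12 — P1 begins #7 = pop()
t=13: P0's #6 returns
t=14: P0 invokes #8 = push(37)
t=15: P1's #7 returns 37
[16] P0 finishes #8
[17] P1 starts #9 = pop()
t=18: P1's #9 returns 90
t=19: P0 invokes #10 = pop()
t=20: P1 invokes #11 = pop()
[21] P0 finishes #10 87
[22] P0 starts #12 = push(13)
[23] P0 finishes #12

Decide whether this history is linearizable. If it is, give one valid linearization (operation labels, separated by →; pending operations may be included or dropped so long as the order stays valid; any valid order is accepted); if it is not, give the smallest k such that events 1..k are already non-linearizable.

linearizable — witness: #1 → #2 → #3 → #4 → #6 → #5 → #8 → #7 → #9 → #11 → #10 → #12

after step 1 (#1 push(84)): stack <84>
after step 2 (#2 push(87)): stack <84,87>
after step 3 (#3 push(32)): stack <84,87,32>
after step 4 (#4 push(90)): stack <84,87,32,90>
after step 5 (#6 push(26)): stack <84,87,32,90,26>
after step 6 (#5 pop() → 26): stack <84,87,32,90>
after step 7 (#8 push(37)): stack <84,87,32,90,37>
after step 8 (#7 pop() → 37): stack <84,87,32,90>
after step 9 (#9 pop() → 90): stack <84,87,32>
after step 10 (#11 pop() (pending, included)): stack <84,87>
after step 11 (#10 pop() → 87): stack <84>
after step 12 (#12 push(13)): stack <84,13>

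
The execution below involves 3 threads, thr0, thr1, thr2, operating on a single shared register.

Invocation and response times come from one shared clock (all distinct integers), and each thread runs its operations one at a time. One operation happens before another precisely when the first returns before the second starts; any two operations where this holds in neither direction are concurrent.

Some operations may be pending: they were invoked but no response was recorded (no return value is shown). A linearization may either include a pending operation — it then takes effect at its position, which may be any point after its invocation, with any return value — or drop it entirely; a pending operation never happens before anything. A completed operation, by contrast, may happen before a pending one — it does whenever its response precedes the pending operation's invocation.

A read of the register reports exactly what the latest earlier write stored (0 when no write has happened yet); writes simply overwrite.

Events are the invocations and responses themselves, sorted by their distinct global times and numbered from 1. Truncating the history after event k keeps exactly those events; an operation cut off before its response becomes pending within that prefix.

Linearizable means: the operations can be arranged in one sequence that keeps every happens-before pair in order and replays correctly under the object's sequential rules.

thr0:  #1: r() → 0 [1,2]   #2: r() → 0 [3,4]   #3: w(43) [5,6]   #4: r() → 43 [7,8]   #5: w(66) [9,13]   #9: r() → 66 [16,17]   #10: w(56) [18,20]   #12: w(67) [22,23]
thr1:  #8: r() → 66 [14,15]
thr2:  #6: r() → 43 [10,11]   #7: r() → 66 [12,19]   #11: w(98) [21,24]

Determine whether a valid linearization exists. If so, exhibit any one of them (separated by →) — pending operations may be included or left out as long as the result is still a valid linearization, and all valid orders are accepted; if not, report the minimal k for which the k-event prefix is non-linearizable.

linearizable — witness: #1 → #2 → #3 → #4 → #6 → #5 → #7 → #8 → #9 → #10 → #11 → #12

step 1: #1 r() → 0 — value 0
step 2: #2 r() → 0 — value 0
step 3: #3 w(43) — value 43
step 4: #4 r() → 43 — value 43
step 5: #6 r() → 43 — value 43
step 6: #5 w(66) — value 66
step 7: #7 r() → 66 — value 66
step 8: #8 r() → 66 — value 66
step 9: #9 r() → 66 — value 66
step 10: #10 w(56) — value 56
step 11: #11 w(98) — value 98
step 12: #12 w(67) — value 67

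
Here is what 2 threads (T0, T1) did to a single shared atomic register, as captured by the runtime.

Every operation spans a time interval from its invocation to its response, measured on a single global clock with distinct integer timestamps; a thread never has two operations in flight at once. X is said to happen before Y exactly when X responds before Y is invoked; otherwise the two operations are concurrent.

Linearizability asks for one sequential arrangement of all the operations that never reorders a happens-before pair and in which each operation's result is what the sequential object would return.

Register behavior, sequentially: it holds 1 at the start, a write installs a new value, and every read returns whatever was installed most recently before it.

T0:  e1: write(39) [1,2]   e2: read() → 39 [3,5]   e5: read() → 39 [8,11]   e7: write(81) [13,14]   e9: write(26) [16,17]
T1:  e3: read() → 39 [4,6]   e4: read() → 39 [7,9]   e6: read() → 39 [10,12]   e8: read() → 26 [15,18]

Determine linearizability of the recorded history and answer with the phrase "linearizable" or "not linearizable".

witness order: e1, e2, e3, e4, e5, e6, e7, e9, e8
1. e1 write(39), leaving value 39
2. e2 read() → 39, leaving value 39
3. e3 read() → 39, leaving value 39
4. e4 read() → 39, leaving value 39
5. e5 read() → 39, leaving value 39
6. e6 read() → 39, leaving value 39
7. e7 write(81), leaving value 81
8. e9 write(26), leaving value 26
9. e8 read() → 26, leaving value 26

linearizable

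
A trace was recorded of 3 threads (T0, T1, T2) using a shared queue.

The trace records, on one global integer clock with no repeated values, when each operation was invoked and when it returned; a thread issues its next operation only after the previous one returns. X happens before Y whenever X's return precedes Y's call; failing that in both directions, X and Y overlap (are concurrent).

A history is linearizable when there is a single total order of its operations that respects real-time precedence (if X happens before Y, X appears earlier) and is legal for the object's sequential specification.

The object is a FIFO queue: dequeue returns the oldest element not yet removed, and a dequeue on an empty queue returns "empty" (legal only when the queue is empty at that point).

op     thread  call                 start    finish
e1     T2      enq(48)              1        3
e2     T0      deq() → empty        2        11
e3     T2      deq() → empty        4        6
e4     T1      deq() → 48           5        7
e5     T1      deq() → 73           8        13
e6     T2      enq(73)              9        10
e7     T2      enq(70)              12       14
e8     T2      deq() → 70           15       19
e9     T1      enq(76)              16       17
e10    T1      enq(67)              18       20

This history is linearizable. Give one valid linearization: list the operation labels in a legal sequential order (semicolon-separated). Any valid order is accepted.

e1; e4; e2; e3; e6; e5; e7; e8; e9; e10

1. e1 enq(48), leaving queue <48>
2. e4 deq() → 48, leaving queue <>
3. e2 deq() → empty, leaving queue <>
4. e3 deq() → empty, leaving queue <>
5. e6 enq(73), leaving queue <73>
6. e5 deq() → 73, leaving queue <>
7. e7 enq(70), leaving queue <70>
8. e8 deq() → 70, leaving queue <>
9. e9 enq(76), leaving queue <76>
10. e10 enq(67), leaving queue <76,67>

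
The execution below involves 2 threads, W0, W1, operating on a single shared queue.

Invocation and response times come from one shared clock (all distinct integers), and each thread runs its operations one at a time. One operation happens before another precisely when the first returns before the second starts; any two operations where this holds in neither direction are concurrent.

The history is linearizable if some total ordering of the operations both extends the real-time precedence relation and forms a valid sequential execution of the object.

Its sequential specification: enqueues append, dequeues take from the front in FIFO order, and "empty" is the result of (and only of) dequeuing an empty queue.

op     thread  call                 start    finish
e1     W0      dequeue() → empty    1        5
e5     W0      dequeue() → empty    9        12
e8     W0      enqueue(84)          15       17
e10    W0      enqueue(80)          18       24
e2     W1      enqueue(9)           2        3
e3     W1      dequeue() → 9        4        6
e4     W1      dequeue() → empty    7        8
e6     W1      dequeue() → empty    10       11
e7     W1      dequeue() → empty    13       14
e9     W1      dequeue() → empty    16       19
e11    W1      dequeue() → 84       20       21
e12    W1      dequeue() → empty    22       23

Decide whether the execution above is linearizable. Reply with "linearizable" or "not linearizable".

a witness: e1, e2, e3, e4, e5, e6, e7, e9, e8, e11, e12, e10
1. e1 dequeue() → empty, leaving queue <>
2. e2 enqueue(9), leaving queue <9>
3. e3 dequeue() → 9, leaving queue <>
4. e4 dequeue() → empty, leaving queue <>
5. e5 dequeue() → empty, leaving queue <>
6. e6 dequeue() → empty, leaving queue <>
7. e7 dequeue() → empty, leaving queue <>
8. e9 dequeue() → empty, leaving queue <>
9. e8 enqueue(84), leaving queue <84>
10. e11 dequeue() → 84, leaving queue <>
11. e12 dequeue() → empty, leaving queue <>
12. e10 enqueue(80), leaving queue <80>

linearizable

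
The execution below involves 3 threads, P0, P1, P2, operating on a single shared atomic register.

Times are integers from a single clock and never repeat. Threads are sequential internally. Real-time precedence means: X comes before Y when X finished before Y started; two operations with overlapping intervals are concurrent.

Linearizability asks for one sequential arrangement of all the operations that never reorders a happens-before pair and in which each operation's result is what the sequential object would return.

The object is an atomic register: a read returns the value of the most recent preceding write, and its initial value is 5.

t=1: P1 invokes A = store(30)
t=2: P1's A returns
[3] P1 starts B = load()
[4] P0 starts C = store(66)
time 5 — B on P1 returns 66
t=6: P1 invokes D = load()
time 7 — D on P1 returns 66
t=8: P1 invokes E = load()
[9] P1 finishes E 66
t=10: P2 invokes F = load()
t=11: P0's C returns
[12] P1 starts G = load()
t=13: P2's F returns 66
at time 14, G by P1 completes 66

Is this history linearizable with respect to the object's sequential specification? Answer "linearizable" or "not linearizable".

witness order: A, C, B, D, E, F, G
after step 1 (A store(30)): value 30
after step 2 (C store(66)): value 66
after step 3 (B load() → 66): value 66
after step 4 (D load() → 66): value 66
after step 5 (E load() → 66): value 66
after step 6 (F load() → 66): value 66
after step 7 (G load() → 66): value 66

linearizable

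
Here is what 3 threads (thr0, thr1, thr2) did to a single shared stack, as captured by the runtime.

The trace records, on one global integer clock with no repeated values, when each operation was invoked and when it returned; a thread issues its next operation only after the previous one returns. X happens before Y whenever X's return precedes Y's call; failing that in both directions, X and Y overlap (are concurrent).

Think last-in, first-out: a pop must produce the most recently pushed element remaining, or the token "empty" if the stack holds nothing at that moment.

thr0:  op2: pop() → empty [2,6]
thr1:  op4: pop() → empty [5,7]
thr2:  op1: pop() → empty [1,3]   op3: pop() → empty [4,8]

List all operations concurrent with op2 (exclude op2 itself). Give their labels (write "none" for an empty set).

op2 runs from 2 to 6; window-overlapping ops are concurrent
op1 [1,3]: concurrent
op3 [4,8]: concurrent
op4 [5,7]: concurrent

op1, op3, op4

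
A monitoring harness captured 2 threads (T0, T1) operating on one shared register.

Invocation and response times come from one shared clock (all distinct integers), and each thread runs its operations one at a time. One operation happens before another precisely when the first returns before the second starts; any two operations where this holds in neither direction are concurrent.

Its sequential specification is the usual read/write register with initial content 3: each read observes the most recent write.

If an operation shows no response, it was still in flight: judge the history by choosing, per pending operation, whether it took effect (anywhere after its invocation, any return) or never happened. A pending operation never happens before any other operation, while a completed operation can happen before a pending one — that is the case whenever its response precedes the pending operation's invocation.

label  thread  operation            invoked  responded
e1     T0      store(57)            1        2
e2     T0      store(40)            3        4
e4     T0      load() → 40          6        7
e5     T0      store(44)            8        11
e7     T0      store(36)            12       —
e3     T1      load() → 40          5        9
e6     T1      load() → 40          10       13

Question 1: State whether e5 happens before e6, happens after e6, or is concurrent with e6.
e5 spans [8,11], e6 spans [10,13]
the intervals overlap in both directions

concurrent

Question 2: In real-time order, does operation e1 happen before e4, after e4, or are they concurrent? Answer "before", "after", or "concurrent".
e1 spans [1,2], e4 spans [6,7]
resp(e1)=2 < inv(e4)=6

before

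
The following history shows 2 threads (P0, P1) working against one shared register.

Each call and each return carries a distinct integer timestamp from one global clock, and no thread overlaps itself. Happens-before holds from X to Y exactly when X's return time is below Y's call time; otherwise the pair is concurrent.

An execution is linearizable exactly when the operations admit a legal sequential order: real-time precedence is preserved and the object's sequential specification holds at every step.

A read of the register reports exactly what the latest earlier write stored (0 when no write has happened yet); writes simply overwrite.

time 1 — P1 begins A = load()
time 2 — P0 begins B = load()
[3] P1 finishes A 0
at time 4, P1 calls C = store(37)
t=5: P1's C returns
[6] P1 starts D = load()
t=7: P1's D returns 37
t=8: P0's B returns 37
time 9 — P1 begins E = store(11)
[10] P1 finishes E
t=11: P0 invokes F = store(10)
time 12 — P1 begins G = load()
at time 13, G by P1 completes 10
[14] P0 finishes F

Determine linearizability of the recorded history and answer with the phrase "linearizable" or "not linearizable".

linearizable

one valid linearization: A, C, B, D, E, F, G
1. A load() → 0, leaving value 0
2. C store(37), leaving value 37
3. B load() → 37, leaving value 37
4. D load() → 37, leaving value 37
5. E store(11), leaving value 11
6. F store(10), leaving value 10
7. G load() → 10, leaving value 10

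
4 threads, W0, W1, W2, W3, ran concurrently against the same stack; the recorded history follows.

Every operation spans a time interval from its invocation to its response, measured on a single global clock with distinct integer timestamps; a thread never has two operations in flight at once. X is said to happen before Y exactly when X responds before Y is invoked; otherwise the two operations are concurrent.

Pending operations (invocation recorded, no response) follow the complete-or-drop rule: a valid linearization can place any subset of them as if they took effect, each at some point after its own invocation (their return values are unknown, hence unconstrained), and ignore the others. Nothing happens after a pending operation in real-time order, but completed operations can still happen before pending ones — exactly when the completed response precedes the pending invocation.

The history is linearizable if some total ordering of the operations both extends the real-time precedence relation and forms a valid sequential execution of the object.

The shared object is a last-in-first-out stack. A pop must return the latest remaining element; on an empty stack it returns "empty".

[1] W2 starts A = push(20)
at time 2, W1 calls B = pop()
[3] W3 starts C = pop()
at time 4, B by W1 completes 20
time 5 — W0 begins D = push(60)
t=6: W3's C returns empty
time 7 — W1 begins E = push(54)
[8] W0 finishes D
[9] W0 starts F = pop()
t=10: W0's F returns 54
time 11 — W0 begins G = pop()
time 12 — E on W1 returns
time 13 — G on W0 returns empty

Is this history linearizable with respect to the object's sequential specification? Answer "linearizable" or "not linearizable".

not linearizable

cut after 12 events: linearizable; cut after 13 events (G responds, time 13): not linearizable
every one of the 11 real-time-consistent orders over 6 completed stack ops fails the sequential spec
every completion of the 1 pending operation (A) was checked; none linearizes
sample order B, C, D, E, F, G (pending dropped) stalls at step 1 — B pop() → 20 has no legal effect
sample order B, C, D, F, E, G (pending dropped) stalls at step 1 — B pop() → 20 has no legal effect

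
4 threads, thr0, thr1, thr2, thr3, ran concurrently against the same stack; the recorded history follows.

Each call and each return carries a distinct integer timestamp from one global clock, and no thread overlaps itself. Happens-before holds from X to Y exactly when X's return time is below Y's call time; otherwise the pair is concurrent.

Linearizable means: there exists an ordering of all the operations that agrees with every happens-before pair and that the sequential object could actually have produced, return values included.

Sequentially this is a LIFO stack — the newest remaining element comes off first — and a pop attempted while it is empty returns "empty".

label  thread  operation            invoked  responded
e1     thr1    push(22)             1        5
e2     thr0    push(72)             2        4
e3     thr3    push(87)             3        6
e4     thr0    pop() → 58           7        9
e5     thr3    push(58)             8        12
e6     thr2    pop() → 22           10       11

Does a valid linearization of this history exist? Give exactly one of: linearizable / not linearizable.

witness order: e2, e3, e1, e5, e4, e6
after step 1 (e2 push(72)): stack <72>
after step 2 (e3 push(87)): stack <72,87>
after step 3 (e1 push(22)): stack <72,87,22>
after step 4 (e5 push(58)): stack <72,87,22,58>
after step 5 (e4 pop() → 58): stack <72,87,22>
after step 6 (e6 pop() → 22): stack <72,87>

linearizable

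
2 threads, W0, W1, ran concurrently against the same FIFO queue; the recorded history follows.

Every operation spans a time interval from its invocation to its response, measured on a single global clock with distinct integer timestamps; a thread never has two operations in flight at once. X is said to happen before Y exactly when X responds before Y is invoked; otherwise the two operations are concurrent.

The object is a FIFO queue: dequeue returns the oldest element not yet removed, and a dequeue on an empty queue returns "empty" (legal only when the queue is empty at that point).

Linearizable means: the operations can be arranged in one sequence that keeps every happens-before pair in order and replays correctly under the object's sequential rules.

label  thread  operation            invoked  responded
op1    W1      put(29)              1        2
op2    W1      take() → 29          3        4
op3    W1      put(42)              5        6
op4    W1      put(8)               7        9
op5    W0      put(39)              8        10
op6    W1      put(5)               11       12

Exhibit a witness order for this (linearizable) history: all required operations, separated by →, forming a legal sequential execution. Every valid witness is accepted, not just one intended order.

1. op1 put(29), leaving queue <29>
2. op2 take() → 29, leaving queue <>
3. op3 put(42), leaving queue <42>
4. op4 put(8), leaving queue <42,8>
5. op5 put(39), leaving queue <42,8,39>
6. op6 put(5), leaving queue <42,8,39,5>

op1 → op2 → op3 → op4 → op5 → op6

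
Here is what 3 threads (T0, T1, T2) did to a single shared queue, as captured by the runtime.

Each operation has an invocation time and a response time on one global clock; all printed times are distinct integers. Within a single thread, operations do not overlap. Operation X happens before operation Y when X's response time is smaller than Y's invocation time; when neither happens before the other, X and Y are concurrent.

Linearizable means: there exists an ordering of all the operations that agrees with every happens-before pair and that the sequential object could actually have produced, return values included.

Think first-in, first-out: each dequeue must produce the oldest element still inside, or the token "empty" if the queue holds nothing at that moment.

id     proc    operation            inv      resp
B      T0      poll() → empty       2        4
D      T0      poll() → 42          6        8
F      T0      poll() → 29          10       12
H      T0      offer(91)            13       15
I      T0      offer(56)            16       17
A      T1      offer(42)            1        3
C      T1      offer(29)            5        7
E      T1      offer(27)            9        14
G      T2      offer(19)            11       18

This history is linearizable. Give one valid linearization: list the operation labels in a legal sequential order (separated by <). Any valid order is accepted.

after step 1 (B poll() → empty): queue <>
after step 2 (A offer(42)): queue <42>
after step 3 (C offer(29)): queue <42,29>
after step 4 (D poll() → 42): queue <29>
after step 5 (E offer(27)): queue <29,27>
after step 6 (F poll() → 29): queue <27>
after step 7 (G offer(19)): queue <27,19>
after step 8 (H offer(91)): queue <27,19,91>
after step 9 (I offer(56)): queue <27,19,91,56>

B < A < C < D < E < F < G < H < I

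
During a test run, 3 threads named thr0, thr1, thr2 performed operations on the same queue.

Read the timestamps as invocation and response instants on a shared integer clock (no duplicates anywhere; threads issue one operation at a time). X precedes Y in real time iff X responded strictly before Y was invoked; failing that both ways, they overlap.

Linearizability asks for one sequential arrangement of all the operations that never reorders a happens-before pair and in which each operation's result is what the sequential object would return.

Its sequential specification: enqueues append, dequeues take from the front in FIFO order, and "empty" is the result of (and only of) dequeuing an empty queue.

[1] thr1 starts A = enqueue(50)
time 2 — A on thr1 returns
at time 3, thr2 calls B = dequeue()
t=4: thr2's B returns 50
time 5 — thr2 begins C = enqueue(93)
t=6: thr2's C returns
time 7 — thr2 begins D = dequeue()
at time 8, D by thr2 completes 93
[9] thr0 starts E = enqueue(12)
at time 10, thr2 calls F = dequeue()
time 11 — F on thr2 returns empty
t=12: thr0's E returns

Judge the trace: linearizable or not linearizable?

a witness: A, B, C, D, F, E
after step 1 (A enqueue(50)): queue <50>
after step 2 (B dequeue() → 50): queue <>
after step 3 (C enqueue(93)): queue <93>
after step 4 (D dequeue() → 93): queue <>
after step 5 (F dequeue() → empty): queue <>
after step 6 (E enqueue(12)): queue <12>

linearizable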